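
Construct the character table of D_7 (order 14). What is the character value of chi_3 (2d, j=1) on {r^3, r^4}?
Conjugacy classes: {e} of size 1, {r^1, r^6} of size 2, {r^2, r^5} of size 2, {r^3, r^4} of size 2, {s, sr, ..., sr^6} of size 7.
Character table:
  irrep \ class              {e} (size 1)  {r^1, r^6} (size 2)  {r^2, r^5} (size 2)  {r^3, r^4} (size 2)  {s, sr, ..., sr^6} (size 7)
  chi_1 (triv)               1             1                    1                    1                    1                          
  chi_2 (sign: r->1, s->-1)  1             1                    1                    1                    -1                         
  chi_3 (2d, j=1)            2             2*cos(2*pi/7)        -2*cos(3*pi/7)       -2*cos(pi/7)         0                          
  chi_4 (2d, j=2)            2             -2*cos(3*pi/7)       -2*cos(pi/7)         2*cos(2*pi/7)        0                          
  chi_5 (2d, j=3)            2             -2*cos(pi/7)         2*cos(2*pi/7)        -2*cos(3*pi/7)       0                          

Spot check: chi_3 (2d, j=1) on {r^3, r^4} = -2*cos(pi/7).

Derivation: D_7 has order 2*7 = 14 with 5 conjugacy classes, hence 5 irreducibles. Sum of squared dims 1 + 1 + 4 + 4 + 4 = 14 = |G|. Linear characters come from the abelianisation; the 2-dimensional irreps have character r^k -> 2*cos(2*pi*j*k/7), reflections -> 0.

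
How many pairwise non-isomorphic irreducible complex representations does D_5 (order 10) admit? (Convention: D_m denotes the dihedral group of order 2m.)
4

Argument: The number of irreducible complex representations of a finite group equals its number of conjugacy classes. D_5 has 4 conjugacy classes ((n+3)/2 for n odd), so D_5 (order 10) has exactly 4 irreducible complex representations.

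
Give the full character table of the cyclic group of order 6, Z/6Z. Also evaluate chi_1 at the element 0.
Character table of Z/6Z (irreps indexed chi_0,...,chi_5 with chi_k(m) = zeta_6^(k*m), zeta_6 = exp(2*pi*i/6)):
  irrep \ class  {0} (size 1)  {1} (size 1)    {2} (size 1)    {3} (size 1)  {4} (size 1)    {5} (size 1)  
  chi_0          1             1               1               1             1               1             
  chi_1          1             exp(I*pi/3)     exp(2*I*pi/3)   -1            exp(-2*I*pi/3)  exp(-I*pi/3)  
  chi_2          1             exp(2*I*pi/3)   exp(-2*I*pi/3)  1             exp(2*I*pi/3)   exp(-2*I*pi/3)
  chi_3          1             -1              1               -1            1               -1            
  chi_4          1             exp(-2*I*pi/3)  exp(2*I*pi/3)   1             exp(-2*I*pi/3)  exp(2*I*pi/3) 
  chi_5          1             exp(-I*pi/3)    exp(-2*I*pi/3)  -1            exp(2*I*pi/3)   exp(I*pi/3)   

Spot check: chi_1(0) = zeta_6^(1*0) = zeta_6^0 = 1.

Working: Z/6Z is abelian, so all 6 irreducible complex representations are 1-dimensional. They are given by chi_k(m) = zeta_6^(k*m) for k = 0,...,5. Row orthogonality: sum_m chi_k(m) conj(chi_l(m)) = 6 * [k = l].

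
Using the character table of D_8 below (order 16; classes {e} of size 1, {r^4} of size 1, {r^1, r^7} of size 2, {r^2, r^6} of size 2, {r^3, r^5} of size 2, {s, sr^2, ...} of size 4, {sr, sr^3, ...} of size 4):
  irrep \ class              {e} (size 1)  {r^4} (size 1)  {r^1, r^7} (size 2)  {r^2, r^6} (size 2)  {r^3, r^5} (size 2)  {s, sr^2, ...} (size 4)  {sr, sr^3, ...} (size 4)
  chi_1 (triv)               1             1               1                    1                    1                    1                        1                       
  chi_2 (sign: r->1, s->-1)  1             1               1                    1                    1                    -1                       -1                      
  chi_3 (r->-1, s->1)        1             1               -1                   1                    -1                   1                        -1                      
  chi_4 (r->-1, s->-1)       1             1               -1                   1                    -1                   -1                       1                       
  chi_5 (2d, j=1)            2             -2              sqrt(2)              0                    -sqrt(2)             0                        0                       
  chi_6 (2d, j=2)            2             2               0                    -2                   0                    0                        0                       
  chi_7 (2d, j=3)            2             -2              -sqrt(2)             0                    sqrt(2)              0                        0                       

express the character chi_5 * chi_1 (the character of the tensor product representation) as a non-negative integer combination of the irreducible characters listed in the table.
chi_5 tensor chi_1 = chi_5 (all other irreducibles have multiplicity 0).

Derivation: The character of a tensor product is the pointwise product (chi_5 * chi_1)(C) = chi_5(C) * chi_1(C):
  {e}: (2)*(1), {r^4}: (-2)*(1), {r^1, r^7}: (sqrt(2))*(1), {r^2, r^6}: (0)*(1), {r^3, r^5}: (-sqrt(2))*(1), {s, sr^2, ...}: (0)*(1), {sr, sr^3, ...}: (0)*(1)
so (chi_5 * chi_1) takes values
  {e} -> 2, {r^4} -> -2, {r^1, r^7} -> sqrt(2), {r^2, r^6} -> 0, {r^3, r^5} -> -sqrt(2), {s, sr^2, ...} -> 0, {sr, sr^3, ...} -> 0.
Now take the inner product of this character with each irreducible chi from the table, <chi_5*chi_1, chi> = (1/16) sum_C |C| (chi_5*chi_1)(C) conj(chi(C)):
  <chi_5*chi_1, chi_1> = (1/16)[1*(2)*conj(1) + 1*(-2)*conj(1) + 2*(sqrt(2))*conj(1) + 2*(0)*conj(1) + 2*(-sqrt(2))*conj(1) + 4*(0)*conj(1) + 4*(0)*conj(1)]
      = (1/16)[(2) + (-2) + (2*sqrt(2)) + (0) + (-2*sqrt(2)) + (0) + (0)] = 0/16 = 0
  <chi_5*chi_1, chi_2> = (1/16)[1*(2)*conj(1) + 1*(-2)*conj(1) + 2*(sqrt(2))*conj(1) + 2*(0)*conj(1) + 2*(-sqrt(2))*conj(1) + 4*(0)*conj(-1) + 4*(0)*conj(-1)]
      = (1/16)[(2) + (-2) + (2*sqrt(2)) + (0) + (-2*sqrt(2)) + (0) + (0)] = 0/16 = 0
  <chi_5*chi_1, chi_3> = (1/16)[1*(2)*conj(1) + 1*(-2)*conj(1) + 2*(sqrt(2))*conj(-1) + 2*(0)*conj(1) + 2*(-sqrt(2))*conj(-1) + 4*(0)*conj(1) + 4*(0)*conj(-1)]
      = (1/16)[(2) + (-2) + (-2*sqrt(2)) + (0) + (2*sqrt(2)) + (0) + (0)] = 0/16 = 0
  <chi_5*chi_1, chi_4> = (1/16)[1*(2)*conj(1) + 1*(-2)*conj(1) + 2*(sqrt(2))*conj(-1) + 2*(0)*conj(1) + 2*(-sqrt(2))*conj(-1) + 4*(0)*conj(-1) + 4*(0)*conj(1)]
      = (1/16)[(2) + (-2) + (-2*sqrt(2)) + (0) + (2*sqrt(2)) + (0) + (0)] = 0/16 = 0
  <chi_5*chi_1, chi_5> = (1/16)[1*(2)*conj(2) + 1*(-2)*conj(-2) + 2*(sqrt(2))*conj(sqrt(2)) + 2*(0)*conj(0) + 2*(-sqrt(2))*conj(-sqrt(2)) + 4*(0)*conj(0) + 4*(0)*conj(0)]
      = (1/16)[(4) + (4) + (4) + (0) + (4) + (0) + (0)] = 16/16 = 1
  <chi_5*chi_1, chi_6> = (1/16)[1*(2)*conj(2) + 1*(-2)*conj(2) + 2*(sqrt(2))*conj(0) + 2*(0)*conj(-2) + 2*(-sqrt(2))*conj(0) + 4*(0)*conj(0) + 4*(0)*conj(0)]
      = (1/16)[(4) + (-4) + (0) + (0) + (0) + (0) + (0)] = 0/16 = 0
  <chi_5*chi_1, chi_7> = (1/16)[1*(2)*conj(2) + 1*(-2)*conj(-2) + 2*(sqrt(2))*conj(-sqrt(2)) + 2*(0)*conj(0) + 2*(-sqrt(2))*conj(sqrt(2)) + 4*(0)*conj(0) + 4*(0)*conj(0)]
      = (1/16)[(4) + (4) + (-4) + (0) + (-4) + (0) + (0)] = 0/16 = 0
Hence the multiplicities are chi_5: 1. Dimension check: dim(chi_5)*dim(chi_1) = 2*1 = 2 and sum (mult * dim) = 1*2 = 2.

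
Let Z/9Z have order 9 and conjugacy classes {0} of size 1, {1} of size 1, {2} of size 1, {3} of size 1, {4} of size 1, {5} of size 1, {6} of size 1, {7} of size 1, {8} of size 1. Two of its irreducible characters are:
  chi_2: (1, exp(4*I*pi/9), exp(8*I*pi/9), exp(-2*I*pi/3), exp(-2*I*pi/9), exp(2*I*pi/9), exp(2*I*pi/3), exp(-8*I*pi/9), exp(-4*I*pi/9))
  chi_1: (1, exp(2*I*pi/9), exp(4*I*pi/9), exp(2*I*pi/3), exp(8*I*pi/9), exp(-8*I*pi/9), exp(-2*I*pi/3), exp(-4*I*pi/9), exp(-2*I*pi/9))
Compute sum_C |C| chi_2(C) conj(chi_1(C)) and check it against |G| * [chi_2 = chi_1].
Sum = 0; so <chi_2, chi_1> = 0 (distinct irreducibles are orthogonal).

Explanation: Compute term by term over conjugacy classes (|C| * chi_2(C) * conj(chi_1(C))):
  1*(1)*conj(1) + 1*(exp(4*I*pi/9))*conj(exp(2*I*pi/9)) + 1*(exp(8*I*pi/9))*conj(exp(4*I*pi/9)) + 1*(exp(-2*I*pi/3))*conj(exp(2*I*pi/3)) + 1*(exp(-2*I*pi/9))*conj(exp(8*I*pi/9)) + 1*(exp(2*I*pi/9))*conj(exp(-8*I*pi/9)) + 1*(exp(2*I*pi/3))*conj(exp(-2*I*pi/3)) + 1*(exp(-8*I*pi/9))*conj(exp(-4*I*pi/9)) + 1*(exp(-4*I*pi/9))*conj(exp(-2*I*pi/9))
  = (1) + (exp(2*I*pi/9)) + (exp(4*I*pi/9)) + (exp(2*I*pi/3)) + (exp(8*I*pi/9)) + (exp(-8*I*pi/9)) + (exp(-2*I*pi/3)) + (exp(-4*I*pi/9)) + (exp(-2*I*pi/9))
  = 0.
(Exp terms are combined using exp(i*s)*conj(exp(i*t)) = exp(i*(s-t)), and sums of them are collapsed using the identity that for every m > 1 the m distinct m-th roots of unity sum to 0, e.g. 1 + exp(2*I*pi/3) + exp(-2*I*pi/3) = 0.)
Dividing by |G| = 9 gives 0/9 = 0, matching the row-orthogonality relation <chi_2, chi_1> = [chi_2 = chi_1].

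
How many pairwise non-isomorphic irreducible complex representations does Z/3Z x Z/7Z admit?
21

Working: The number of irreducible complex representations of a finite group equals its number of conjugacy classes. Z/3Z x Z/7Z is abelian of order 21, so every element is its own conjugacy class: 21 classes, so Z/3Z x Z/7Z (order 21) has exactly 21 irreducible complex representations.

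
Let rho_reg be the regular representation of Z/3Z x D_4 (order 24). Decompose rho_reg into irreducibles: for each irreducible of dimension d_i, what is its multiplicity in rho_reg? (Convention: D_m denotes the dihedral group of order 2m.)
Each irreducible V_i of dimension d_i appears with multiplicity d_i, i.e. rho_reg = (direct sum over all irreducibles V_i) d_i V_i. The irreducible dimensions for Z/3Z x D_4 are 1, 1, 1, 1, 1, 1, 1, 1, 1, 1, 1, 1, 2, 2, 2: 12 irreducibles of dimension 1, each with multiplicity 1; 3 irreducibles of dimension 2, each with multiplicity 2. Total dimension 12*1*1 + 3*2*2 = 24 = |G|.

Derivation: General theorem: in the regular representation of a finite group G, each irreducible appears with multiplicity equal to its dimension. Check: dim(rho_reg) = sum d_i^2 = 1 + 1 + 1 + 1 + 1 + 1 + 1 + 1 + 1 + 1 + 1 + 1 + 4 + 4 + 4 = 24 = |G|.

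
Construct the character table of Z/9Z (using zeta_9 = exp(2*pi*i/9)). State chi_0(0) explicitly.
Character table of Z/9Z (irreps indexed chi_0,...,chi_8 with chi_k(m) = zeta_9^(k*m), zeta_9 = exp(2*pi*i/9)):
  irrep \ class  {0} (size 1)  {1} (size 1)    {2} (size 1)    {3} (size 1)    {4} (size 1)    {5} (size 1)    {6} (size 1)    {7} (size 1)    {8} (size 1)  
  chi_0          1             1               1               1               1               1               1               1               1             
  chi_1          1             exp(2*I*pi/9)   exp(4*I*pi/9)   exp(2*I*pi/3)   exp(8*I*pi/9)   exp(-8*I*pi/9)  exp(-2*I*pi/3)  exp(-4*I*pi/9)  exp(-2*I*pi/9)
  chi_2          1             exp(4*I*pi/9)   exp(8*I*pi/9)   exp(-2*I*pi/3)  exp(-2*I*pi/9)  exp(2*I*pi/9)   exp(2*I*pi/3)   exp(-8*I*pi/9)  exp(-4*I*pi/9)
  chi_3          1             exp(2*I*pi/3)   exp(-2*I*pi/3)  1               exp(2*I*pi/3)   exp(-2*I*pi/3)  1               exp(2*I*pi/3)   exp(-2*I*pi/3)
  chi_4          1             exp(8*I*pi/9)   exp(-2*I*pi/9)  exp(2*I*pi/3)   exp(-4*I*pi/9)  exp(4*I*pi/9)   exp(-2*I*pi/3)  exp(2*I*pi/9)   exp(-8*I*pi/9)
  chi_5          1             exp(-8*I*pi/9)  exp(2*I*pi/9)   exp(-2*I*pi/3)  exp(4*I*pi/9)   exp(-4*I*pi/9)  exp(2*I*pi/3)   exp(-2*I*pi/9)  exp(8*I*pi/9) 
  chi_6          1             exp(-2*I*pi/3)  exp(2*I*pi/3)   1               exp(-2*I*pi/3)  exp(2*I*pi/3)   1               exp(-2*I*pi/3)  exp(2*I*pi/3) 
  chi_7          1             exp(-4*I*pi/9)  exp(-8*I*pi/9)  exp(2*I*pi/3)   exp(2*I*pi/9)   exp(-2*I*pi/9)  exp(-2*I*pi/3)  exp(8*I*pi/9)   exp(4*I*pi/9) 
  chi_8          1             exp(-2*I*pi/9)  exp(-4*I*pi/9)  exp(-2*I*pi/3)  exp(-8*I*pi/9)  exp(8*I*pi/9)   exp(2*I*pi/3)   exp(4*I*pi/9)   exp(2*I*pi/9) 

Spot check: chi_0(0) = zeta_9^(0*0) = zeta_9^0 = 1.

Working: Z/9Z is abelian, so all 9 irreducible complex representations are 1-dimensional. They are given by chi_k(m) = zeta_9^(k*m) for k = 0,...,8. Row orthogonality: sum_m chi_k(m) conj(chi_l(m)) = 9 * [k = l].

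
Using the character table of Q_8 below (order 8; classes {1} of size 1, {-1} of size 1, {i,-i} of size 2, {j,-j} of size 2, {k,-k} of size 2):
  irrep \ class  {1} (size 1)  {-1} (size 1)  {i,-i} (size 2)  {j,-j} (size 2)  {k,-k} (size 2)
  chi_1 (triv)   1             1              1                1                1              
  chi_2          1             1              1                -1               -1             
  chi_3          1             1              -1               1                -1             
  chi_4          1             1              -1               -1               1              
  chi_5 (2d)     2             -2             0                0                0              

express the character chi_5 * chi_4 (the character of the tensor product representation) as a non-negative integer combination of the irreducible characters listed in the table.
chi_5 tensor chi_4 = chi_5 (all other irreducibles have multiplicity 0).

Explanation: The character of a tensor product is the pointwise product (chi_5 * chi_4)(C) = chi_5(C) * chi_4(C):
  {1}: (2)*(1), {-1}: (-2)*(1), {i,-i}: (0)*(-1), {j,-j}: (0)*(-1), {k,-k}: (0)*(1)
so (chi_5 * chi_4) takes values
  {1} -> 2, {-1} -> -2, {i,-i} -> 0, {j,-j} -> 0, {k,-k} -> 0.
Now take the inner product of this character with each irreducible chi from the table, <chi_5*chi_4, chi> = (1/8) sum_C |C| (chi_5*chi_4)(C) conj(chi(C)):
  <chi_5*chi_4, chi_1> = (1/8)[1*(2)*conj(1) + 1*(-2)*conj(1) + 2*(0)*conj(1) + 2*(0)*conj(1) + 2*(0)*conj(1)]
      = (1/8)[(2) + (-2) + (0) + (0) + (0)] = 0/8 = 0
  <chi_5*chi_4, chi_2> = (1/8)[1*(2)*conj(1) + 1*(-2)*conj(1) + 2*(0)*conj(1) + 2*(0)*conj(-1) + 2*(0)*conj(-1)]
      = (1/8)[(2) + (-2) + (0) + (0) + (0)] = 0/8 = 0
  <chi_5*chi_4, chi_3> = (1/8)[1*(2)*conj(1) + 1*(-2)*conj(1) + 2*(0)*conj(-1) + 2*(0)*conj(1) + 2*(0)*conj(-1)]
      = (1/8)[(2) + (-2) + (0) + (0) + (0)] = 0/8 = 0
  <chi_5*chi_4, chi_4> = (1/8)[1*(2)*conj(1) + 1*(-2)*conj(1) + 2*(0)*conj(-1) + 2*(0)*conj(-1) + 2*(0)*conj(1)]
      = (1/8)[(2) + (-2) + (0) + (0) + (0)] = 0/8 = 0
  <chi_5*chi_4, chi_5> = (1/8)[1*(2)*conj(2) + 1*(-2)*conj(-2) + 2*(0)*conj(0) + 2*(0)*conj(0) + 2*(0)*conj(0)]
      = (1/8)[(4) + (4) + (0) + (0) + (0)] = 8/8 = 1
Hence the multiplicities are chi_5: 1. Dimension check: dim(chi_5)*dim(chi_4) = 2*1 = 2 and sum (mult * dim) = 1*2 = 2.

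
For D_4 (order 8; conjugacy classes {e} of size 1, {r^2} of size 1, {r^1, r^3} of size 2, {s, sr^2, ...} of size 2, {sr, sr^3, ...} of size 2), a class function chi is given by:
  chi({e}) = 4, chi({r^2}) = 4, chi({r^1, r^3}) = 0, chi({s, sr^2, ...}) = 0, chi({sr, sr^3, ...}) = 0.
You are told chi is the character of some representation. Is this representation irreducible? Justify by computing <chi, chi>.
Not irreducible (reducible): <chi, chi> = 4 > 1.

<chi, chi> = (1/|G|) sum_C |C| * |chi(C)|^2 = (1/8)[1*|4|^2 + 1*|4|^2 + 2*|0|^2 + 2*|0|^2 + 2*|0|^2]
  = (1/8)[(16) + (16) + (0) + (0) + (0)] = 32/8 = 4.
A character is irreducible iff <chi, chi> = 1, so this representation is reducible.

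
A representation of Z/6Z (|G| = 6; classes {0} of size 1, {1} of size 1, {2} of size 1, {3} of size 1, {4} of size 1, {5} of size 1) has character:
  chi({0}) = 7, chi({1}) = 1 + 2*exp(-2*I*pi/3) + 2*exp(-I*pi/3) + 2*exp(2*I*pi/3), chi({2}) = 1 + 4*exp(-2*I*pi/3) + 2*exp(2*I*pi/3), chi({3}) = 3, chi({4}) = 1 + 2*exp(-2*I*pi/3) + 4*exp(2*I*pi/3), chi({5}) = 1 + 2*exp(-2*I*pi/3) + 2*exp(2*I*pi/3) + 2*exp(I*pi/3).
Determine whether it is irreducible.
Not irreducible (reducible): <chi, chi> = 13 > 1.

Derivation: <chi, chi> = (1/|G|) sum_C |C| * |chi(C)|^2 = (1/6)[1*|7|^2 + 1*|1 + 2*exp(-2*I*pi/3) + 2*exp(-I*pi/3) + 2*exp(2*I*pi/3)|^2 + 1*|1 + 4*exp(-2*I*pi/3) + 2*exp(2*I*pi/3)|^2 + 1*|3|^2 + 1*|1 + 2*exp(-2*I*pi/3) + 4*exp(2*I*pi/3)|^2 + 1*|1 + 2*exp(-2*I*pi/3) + 2*exp(2*I*pi/3) + 2*exp(I*pi/3)|^2]
  = (1/6)[(49) + (3) + (7) + (9) + (7) + (3)] = 78/6 = 13.
(Exp terms are combined using exp(i*s)*conj(exp(i*t)) = exp(i*(s-t)), and sums of them are collapsed using the identity that for every m > 1 the m distinct m-th roots of unity sum to 0, e.g. 1 + exp(2*I*pi/3) + exp(-2*I*pi/3) = 0.)
A character is irreducible iff <chi, chi> = 1, so this representation is reducible.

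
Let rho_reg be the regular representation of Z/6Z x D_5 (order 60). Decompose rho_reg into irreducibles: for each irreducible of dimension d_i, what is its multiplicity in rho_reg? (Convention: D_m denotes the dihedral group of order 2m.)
Each irreducible V_i of dimension d_i appears with multiplicity d_i, i.e. rho_reg = (direct sum over all irreducibles V_i) d_i V_i. The irreducible dimensions for Z/6Z x D_5 are 1, 1, 1, 1, 1, 1, 1, 1, 1, 1, 1, 1, 2, 2, 2, 2, 2, 2, 2, 2, 2, 2, 2, 2: 12 irreducibles of dimension 1, each with multiplicity 1; 12 irreducibles of dimension 2, each with multiplicity 2. Total dimension 12*1*1 + 12*2*2 = 60 = |G|.

Working: General theorem: in the regular representation of a finite group G, each irreducible appears with multiplicity equal to its dimension. Check: dim(rho_reg) = sum d_i^2 = 1 + 1 + 1 + 1 + 1 + 1 + 1 + 1 + 1 + 1 + 1 + 1 + 4 + 4 + 4 + 4 + 4 + 4 + 4 + 4 + 4 + 4 + 4 + 4 = 60 = |G|.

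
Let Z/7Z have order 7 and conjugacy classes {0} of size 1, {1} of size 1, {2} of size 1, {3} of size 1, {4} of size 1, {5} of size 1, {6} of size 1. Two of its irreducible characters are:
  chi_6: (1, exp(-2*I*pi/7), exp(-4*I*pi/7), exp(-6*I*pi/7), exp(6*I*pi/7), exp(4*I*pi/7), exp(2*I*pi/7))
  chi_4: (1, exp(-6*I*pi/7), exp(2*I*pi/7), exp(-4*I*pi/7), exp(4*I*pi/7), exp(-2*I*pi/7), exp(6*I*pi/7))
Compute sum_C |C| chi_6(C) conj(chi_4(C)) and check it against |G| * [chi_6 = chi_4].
Sum = 0; so <chi_6, chi_4> = 0 (distinct irreducibles are orthogonal).

Explanation: Compute term by term over conjugacy classes (|C| * chi_6(C) * conj(chi_4(C))):
  1*(1)*conj(1) + 1*(exp(-2*I*pi/7))*conj(exp(-6*I*pi/7)) + 1*(exp(-4*I*pi/7))*conj(exp(2*I*pi/7)) + 1*(exp(-6*I*pi/7))*conj(exp(-4*I*pi/7)) + 1*(exp(6*I*pi/7))*conj(exp(4*I*pi/7)) + 1*(exp(4*I*pi/7))*conj(exp(-2*I*pi/7)) + 1*(exp(2*I*pi/7))*conj(exp(6*I*pi/7))
  = (1) + (exp(4*I*pi/7)) + (exp(-6*I*pi/7)) + (exp(-2*I*pi/7)) + (exp(2*I*pi/7)) + (exp(6*I*pi/7)) + (exp(-4*I*pi/7))
  = 0.
(Exp terms are combined using exp(i*s)*conj(exp(i*t)) = exp(i*(s-t)), and sums of them are collapsed using the identity that for every m > 1 the m distinct m-th roots of unity sum to 0, e.g. 1 + exp(2*I*pi/3) + exp(-2*I*pi/3) = 0.)
Dividing by |G| = 7 gives 0/7 = 0, matching the row-orthogonality relation <chi_6, chi_4> = [chi_6 = chi_4].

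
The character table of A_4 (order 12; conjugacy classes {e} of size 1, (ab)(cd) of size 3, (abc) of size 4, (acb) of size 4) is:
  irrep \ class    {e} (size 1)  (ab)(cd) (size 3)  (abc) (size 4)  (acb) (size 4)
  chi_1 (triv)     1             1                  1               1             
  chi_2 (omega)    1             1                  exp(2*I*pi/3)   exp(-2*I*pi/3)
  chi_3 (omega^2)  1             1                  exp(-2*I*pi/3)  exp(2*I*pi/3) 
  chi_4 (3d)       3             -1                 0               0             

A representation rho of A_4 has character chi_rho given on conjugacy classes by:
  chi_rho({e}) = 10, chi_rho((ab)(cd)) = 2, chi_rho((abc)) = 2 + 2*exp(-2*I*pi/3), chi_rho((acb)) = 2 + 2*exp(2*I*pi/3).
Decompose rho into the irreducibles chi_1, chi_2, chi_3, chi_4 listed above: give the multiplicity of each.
Multiplicities: chi_1: 2, chi_2: 0, chi_3: 2, chi_4: 2.

Use <chi_rho, chi> = (1/|G|) sum_C |C| * chi_rho(C) * conj(chi(C)) with |G| = 12 for each irreducible chi in the table:
  <chi_rho, chi_1> = (1/12)[1*(10)*conj(1) + 3*(2)*conj(1) + 4*(2 + 2*exp(-2*I*pi/3))*conj(1) + 4*(2 + 2*exp(2*I*pi/3))*conj(1)]
      = (1/12)[(10) + (6) + (8 + 8*exp(-2*I*pi/3)) + (8 + 8*exp(2*I*pi/3))] = 24/12 = 2
  <chi_rho, chi_2> = (1/12)[1*(10)*conj(1) + 3*(2)*conj(1) + 4*(2 + 2*exp(-2*I*pi/3))*conj(exp(2*I*pi/3)) + 4*(2 + 2*exp(2*I*pi/3))*conj(exp(-2*I*pi/3))]
      = (1/12)[(10) + (6) + (-8) + (-8)] = 0/12 = 0
  <chi_rho, chi_3> = (1/12)[1*(10)*conj(1) + 3*(2)*conj(1) + 4*(2 + 2*exp(-2*I*pi/3))*conj(exp(-2*I*pi/3)) + 4*(2 + 2*exp(2*I*pi/3))*conj(exp(2*I*pi/3))]
      = (1/12)[(10) + (6) + (8 + 8*exp(2*I*pi/3)) + (8 + 8*exp(-2*I*pi/3))] = 24/12 = 2
  <chi_rho, chi_4> = (1/12)[1*(10)*conj(3) + 3*(2)*conj(-1) + 4*(2 + 2*exp(-2*I*pi/3))*conj(0) + 4*(2 + 2*exp(2*I*pi/3))*conj(0)]
      = (1/12)[(30) + (-6) + (0) + (0)] = 24/12 = 2
(Exp terms are combined using exp(i*s)*conj(exp(i*t)) = exp(i*(s-t)), and sums of them are collapsed using the identity that for every m > 1 the m distinct m-th roots of unity sum to 0, e.g. 1 + exp(2*I*pi/3) + exp(-2*I*pi/3) = 0.)
Dimension check: dim(rho) = sum (mult * dim) = 2*1 + 0*1 + 2*1 + 2*3 = 10 = chi_rho(e) = 10.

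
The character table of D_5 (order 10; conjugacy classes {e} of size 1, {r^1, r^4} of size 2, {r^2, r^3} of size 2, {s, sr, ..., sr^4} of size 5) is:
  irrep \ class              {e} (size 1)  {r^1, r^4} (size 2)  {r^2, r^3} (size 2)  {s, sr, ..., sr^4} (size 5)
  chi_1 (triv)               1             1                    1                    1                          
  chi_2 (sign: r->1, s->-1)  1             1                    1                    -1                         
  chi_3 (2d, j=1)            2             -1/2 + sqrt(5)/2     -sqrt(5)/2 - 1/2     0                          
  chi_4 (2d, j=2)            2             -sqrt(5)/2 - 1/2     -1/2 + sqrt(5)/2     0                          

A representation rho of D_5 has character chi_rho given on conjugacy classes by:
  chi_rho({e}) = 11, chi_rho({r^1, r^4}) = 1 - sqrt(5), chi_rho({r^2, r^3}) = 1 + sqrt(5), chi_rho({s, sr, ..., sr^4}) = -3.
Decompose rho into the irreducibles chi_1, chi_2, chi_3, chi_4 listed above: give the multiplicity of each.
Multiplicities: chi_1: 0, chi_2: 3, chi_3: 1, chi_4: 3.

Argument: Use <chi_rho, chi> = (1/|G|) sum_C |C| * chi_rho(C) * conj(chi(C)) with |G| = 10 for each irreducible chi in the table:
  <chi_rho, chi_1> = (1/10)[1*(11)*conj(1) + 2*(1 - sqrt(5))*conj(1) + 2*(1 + sqrt(5))*conj(1) + 5*(-3)*conj(1)]
      = (1/10)[(11) + (2 - 2*sqrt(5)) + (2 + 2*sqrt(5)) + (-15)] = 0/10 = 0
  <chi_rho, chi_2> = (1/10)[1*(11)*conj(1) + 2*(1 - sqrt(5))*conj(1) + 2*(1 + sqrt(5))*conj(1) + 5*(-3)*conj(-1)]
      = (1/10)[(11) + (2 - 2*sqrt(5)) + (2 + 2*sqrt(5)) + (15)] = 30/10 = 3
  <chi_rho, chi_3> = (1/10)[1*(11)*conj(2) + 2*(1 - sqrt(5))*conj(-1/2 + sqrt(5)/2) + 2*(1 + sqrt(5))*conj(-sqrt(5)/2 - 1/2) + 5*(-3)*conj(0)]
      = (1/10)[(22) + (-6 + 2*sqrt(5)) + (-6 - 2*sqrt(5)) + (0)] = 10/10 = 1
  <chi_rho, chi_4> = (1/10)[1*(11)*conj(2) + 2*(1 - sqrt(5))*conj(-sqrt(5)/2 - 1/2) + 2*(1 + sqrt(5))*conj(-1/2 + sqrt(5)/2) + 5*(-3)*conj(0)]
      = (1/10)[(22) + (4) + (4) + (0)] = 30/10 = 3
Dimension check: dim(rho) = sum (mult * dim) = 0*1 + 3*1 + 1*2 + 3*2 = 11 = chi_rho(e) = 11.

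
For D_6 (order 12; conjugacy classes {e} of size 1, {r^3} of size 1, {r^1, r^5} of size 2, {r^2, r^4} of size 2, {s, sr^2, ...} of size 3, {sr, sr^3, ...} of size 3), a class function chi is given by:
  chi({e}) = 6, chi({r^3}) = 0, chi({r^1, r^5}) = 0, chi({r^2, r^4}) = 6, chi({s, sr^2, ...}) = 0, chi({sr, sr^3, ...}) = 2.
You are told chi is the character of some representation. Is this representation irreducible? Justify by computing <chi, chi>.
Not irreducible (reducible): <chi, chi> = 10 > 1.

Derivation: <chi, chi> = (1/|G|) sum_C |C| * |chi(C)|^2 = (1/12)[1*|6|^2 + 1*|0|^2 + 2*|0|^2 + 2*|6|^2 + 3*|0|^2 + 3*|2|^2]
  = (1/12)[(36) + (0) + (0) + (72) + (0) + (12)] = 120/12 = 10.
A character is irreducible iff <chi, chi> = 1, so this representation is reducible.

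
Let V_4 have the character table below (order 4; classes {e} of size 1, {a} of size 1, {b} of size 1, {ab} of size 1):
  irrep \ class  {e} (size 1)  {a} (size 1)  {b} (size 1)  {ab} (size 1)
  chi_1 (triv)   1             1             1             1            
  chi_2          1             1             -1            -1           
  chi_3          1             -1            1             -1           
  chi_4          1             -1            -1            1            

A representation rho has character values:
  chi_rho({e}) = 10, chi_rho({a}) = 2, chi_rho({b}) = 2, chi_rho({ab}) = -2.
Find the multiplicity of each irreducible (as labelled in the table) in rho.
Multiplicities: chi_1: 3, chi_2: 3, chi_3: 3, chi_4: 1.

Solution. Use <chi_rho, chi> = (1/|G|) sum_C |C| * chi_rho(C) * conj(chi(C)) with |G| = 4 for each irreducible chi in the table:
  <chi_rho, chi_1> = (1/4)[1*(10)*conj(1) + 1*(2)*conj(1) + 1*(2)*conj(1) + 1*(-2)*conj(1)]
      = (1/4)[(10) + (2) + (2) + (-2)] = 12/4 = 3
  <chi_rho, chi_2> = (1/4)[1*(10)*conj(1) + 1*(2)*conj(1) + 1*(2)*conj(-1) + 1*(-2)*conj(-1)]
      = (1/4)[(10) + (2) + (-2) + (2)] = 12/4 = 3
  <chi_rho, chi_3> = (1/4)[1*(10)*conj(1) + 1*(2)*conj(-1) + 1*(2)*conj(1) + 1*(-2)*conj(-1)]
      = (1/4)[(10) + (-2) + (2) + (2)] = 12/4 = 3
  <chi_rho, chi_4> = (1/4)[1*(10)*conj(1) + 1*(2)*conj(-1) + 1*(2)*conj(-1) + 1*(-2)*conj(1)]
      = (1/4)[(10) + (-2) + (-2) + (-2)] = 4/4 = 1
Dimension check: dim(rho) = sum (mult * dim) = 3*1 + 3*1 + 3*1 + 1*1 = 10 = chi_rho(e) = 10.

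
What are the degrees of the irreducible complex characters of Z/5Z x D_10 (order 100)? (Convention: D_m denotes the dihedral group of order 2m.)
Dimensions: 1, 1, 1, 1, 1, 1, 1, 1, 1, 1, 1, 1, 1, 1, 1, 1, 1, 1, 1, 1, 2, 2, 2, 2, 2, 2, 2, 2, 2, 2, 2, 2, 2, 2, 2, 2, 2, 2, 2, 2

Explanation: There are 40 irreducibles (= number of conjugacy classes). Their dimensions d_i satisfy sum d_i^2 = |G| = 100: 1 + 1 + 1 + 1 + 1 + 1 + 1 + 1 + 1 + 1 + 1 + 1 + 1 + 1 + 1 + 1 + 1 + 1 + 1 + 1 + 4 + 4 + 4 + 4 + 4 + 4 + 4 + 4 + 4 + 4 + 4 + 4 + 4 + 4 + 4 + 4 + 4 + 4 + 4 + 4 = 100. (For the product with Z/5Z: each of the 5 1-dim characters of Z/5Z tensors with each irrep of D_10, giving 5 copies of each D_10-dimension.)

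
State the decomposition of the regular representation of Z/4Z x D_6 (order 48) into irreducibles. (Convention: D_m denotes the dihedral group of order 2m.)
Each irreducible V_i of dimension d_i appears with multiplicity d_i, i.e. rho_reg = (direct sum over all irreducibles V_i) d_i V_i. The irreducible dimensions for Z/4Z x D_6 are 1, 1, 1, 1, 1, 1, 1, 1, 1, 1, 1, 1, 1, 1, 1, 1, 2, 2, 2, 2, 2, 2, 2, 2: 16 irreducibles of dimension 1, each with multiplicity 1; 8 irreducibles of dimension 2, each with multiplicity 2. Total dimension 16*1*1 + 8*2*2 = 48 = |G|.

Solution. General theorem: in the regular representation of a finite group G, each irreducible appears with multiplicity equal to its dimension. Check: dim(rho_reg) = sum d_i^2 = 1 + 1 + 1 + 1 + 1 + 1 + 1 + 1 + 1 + 1 + 1 + 1 + 1 + 1 + 1 + 1 + 4 + 4 + 4 + 4 + 4 + 4 + 4 + 4 = 48 = |G|.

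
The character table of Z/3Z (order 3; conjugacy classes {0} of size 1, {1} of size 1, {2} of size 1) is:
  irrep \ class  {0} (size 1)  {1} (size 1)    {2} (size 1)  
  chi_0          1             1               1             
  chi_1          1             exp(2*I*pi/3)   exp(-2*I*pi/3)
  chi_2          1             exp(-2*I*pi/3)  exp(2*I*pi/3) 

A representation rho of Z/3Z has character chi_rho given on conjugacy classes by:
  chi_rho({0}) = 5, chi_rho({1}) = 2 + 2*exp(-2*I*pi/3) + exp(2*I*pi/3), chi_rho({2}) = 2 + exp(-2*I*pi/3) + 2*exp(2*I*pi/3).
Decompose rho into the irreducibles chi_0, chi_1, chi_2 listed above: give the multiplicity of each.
Multiplicities: chi_0: 2, chi_1: 1, chi_2: 2.

Justification: Use <chi_rho, chi> = (1/|G|) sum_C |C| * chi_rho(C) * conj(chi(C)) with |G| = 3 for each irreducible chi in the table:
  <chi_rho, chi_0> = (1/3)[1*(5)*conj(1) + 1*(2 + 2*exp(-2*I*pi/3) + exp(2*I*pi/3))*conj(1) + 1*(2 + exp(-2*I*pi/3) + 2*exp(2*I*pi/3))*conj(1)]
      = (1/3)[(5) + (2 + 2*exp(-2*I*pi/3) + exp(2*I*pi/3)) + (2 + exp(-2*I*pi/3) + 2*exp(2*I*pi/3))] = 6/3 = 2
  <chi_rho, chi_1> = (1/3)[1*(5)*conj(1) + 1*(2 + 2*exp(-2*I*pi/3) + exp(2*I*pi/3))*conj(exp(2*I*pi/3)) + 1*(2 + exp(-2*I*pi/3) + 2*exp(2*I*pi/3))*conj(exp(-2*I*pi/3))]
      = (1/3)[(5) + (-1) + (-1)] = 3/3 = 1
  <chi_rho, chi_2> = (1/3)[1*(5)*conj(1) + 1*(2 + 2*exp(-2*I*pi/3) + exp(2*I*pi/3))*conj(exp(-2*I*pi/3)) + 1*(2 + exp(-2*I*pi/3) + 2*exp(2*I*pi/3))*conj(exp(2*I*pi/3))]
      = (1/3)[(5) + (2 + exp(-2*I*pi/3) + 2*exp(2*I*pi/3)) + (2 + 2*exp(-2*I*pi/3) + exp(2*I*pi/3))] = 6/3 = 2
(Exp terms are combined using exp(i*s)*conj(exp(i*t)) = exp(i*(s-t)), and sums of them are collapsed using the identity that for every m > 1 the m distinct m-th roots of unity sum to 0, e.g. 1 + exp(2*I*pi/3) + exp(-2*I*pi/3) = 0.)
Dimension check: dim(rho) = sum (mult * dim) = 2*1 + 1*1 + 2*1 = 5 = chi_rho(e) = 5.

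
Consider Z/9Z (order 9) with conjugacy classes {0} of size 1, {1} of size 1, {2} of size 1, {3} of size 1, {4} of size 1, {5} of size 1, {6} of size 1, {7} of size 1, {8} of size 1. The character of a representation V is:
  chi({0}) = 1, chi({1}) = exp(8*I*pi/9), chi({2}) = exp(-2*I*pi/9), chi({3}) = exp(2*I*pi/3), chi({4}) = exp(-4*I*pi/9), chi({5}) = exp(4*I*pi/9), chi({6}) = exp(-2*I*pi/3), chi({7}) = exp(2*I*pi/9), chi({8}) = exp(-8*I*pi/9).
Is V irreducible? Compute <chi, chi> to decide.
Irreducible: <chi, chi> = 1.

Argument: <chi, chi> = (1/|G|) sum_C |C| * |chi(C)|^2 = (1/9)[1*|1|^2 + 1*|exp(8*I*pi/9)|^2 + 1*|exp(-2*I*pi/9)|^2 + 1*|exp(2*I*pi/3)|^2 + 1*|exp(-4*I*pi/9)|^2 + 1*|exp(4*I*pi/9)|^2 + 1*|exp(-2*I*pi/3)|^2 + 1*|exp(2*I*pi/9)|^2 + 1*|exp(-8*I*pi/9)|^2]
  = (1/9)[(1) + (1) + (1) + (1) + (1) + (1) + (1) + (1) + (1)] = 9/9 = 1.
(Exp terms are combined using exp(i*s)*conj(exp(i*t)) = exp(i*(s-t)), and sums of them are collapsed using the identity that for every m > 1 the m distinct m-th roots of unity sum to 0, e.g. 1 + exp(2*I*pi/3) + exp(-2*I*pi/3) = 0.)
A character is irreducible iff <chi, chi> = 1, so this representation is irreducible.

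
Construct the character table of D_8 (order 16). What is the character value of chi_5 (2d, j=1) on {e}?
Conjugacy classes: {e} of size 1, {r^4} of size 1, {r^1, r^7} of size 2, {r^2, r^6} of size 2, {r^3, r^5} of size 2, {s, sr^2, ...} of size 4, {sr, sr^3, ...} of size 4.
Character table:
  irrep \ class              {e} (size 1)  {r^4} (size 1)  {r^1, r^7} (size 2)  {r^2, r^6} (size 2)  {r^3, r^5} (size 2)  {s, sr^2, ...} (size 4)  {sr, sr^3, ...} (size 4)
  chi_1 (triv)               1             1               1                    1                    1                    1                        1                       
  chi_2 (sign: r->1, s->-1)  1             1               1                    1                    1                    -1                       -1                      
  chi_3 (r->-1, s->1)        1             1               -1                   1                    -1                   1                        -1                      
  chi_4 (r->-1, s->-1)       1             1               -1                   1                    -1                   -1                       1                       
  chi_5 (2d, j=1)            2             -2              sqrt(2)              0                    -sqrt(2)             0                        0                       
  chi_6 (2d, j=2)            2             2               0                    -2                   0                    0                        0                       
  chi_7 (2d, j=3)            2             -2              -sqrt(2)             0                    sqrt(2)              0                        0                       

Spot check: chi_5 (2d, j=1) on {e} = 2.

Justification: D_8 has order 2*8 = 16 with 7 conjugacy classes, hence 7 irreducibles. Sum of squared dims 1 + 1 + 1 + 1 + 4 + 4 + 4 = 16 = |G|. Linear characters come from the abelianisation; the 2-dimensional irreps have character r^k -> 2*cos(2*pi*j*k/8), reflections -> 0.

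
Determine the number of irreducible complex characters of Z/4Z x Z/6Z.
24

Working: The number of irreducible complex representations of a finite group equals its number of conjugacy classes. Z/4Z x Z/6Z is abelian of order 24, so every element is its own conjugacy class: 24 classes, so Z/4Z x Z/6Z (order 24) has exactly 24 irreducible complex representations.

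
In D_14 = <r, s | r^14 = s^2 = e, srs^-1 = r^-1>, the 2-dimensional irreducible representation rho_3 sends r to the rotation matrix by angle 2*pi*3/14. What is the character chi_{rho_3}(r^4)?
chi_{rho_3}(r^4) = 2*cos(2*pi*3*4/14) = 2*cos(2*pi/7)

Details: rho_3(r^4) is rotation by angle 2*pi*3*4/14, whose trace is 2*cos(2*pi*3*4/14) = 2*cos(2*pi/7).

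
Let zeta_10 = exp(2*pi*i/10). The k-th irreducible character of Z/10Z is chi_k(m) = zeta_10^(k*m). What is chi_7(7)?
chi_7(7) = zeta_10^49 = exp(-I*pi/5)

Solution. chi_7(7) = zeta_10^(7*7) = zeta_10^49. Since zeta_10^10 = 1, this equals zeta_10^9 = exp(2*pi*i*9/10) = exp(-I*pi/5).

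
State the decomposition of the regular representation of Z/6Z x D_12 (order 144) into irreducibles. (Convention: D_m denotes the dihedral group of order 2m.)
Each irreducible V_i of dimension d_i appears with multiplicity d_i, i.e. rho_reg = (direct sum over all irreducibles V_i) d_i V_i. The irreducible dimensions for Z/6Z x D_12 are 1, 1, 1, 1, 1, 1, 1, 1, 1, 1, 1, 1, 1, 1, 1, 1, 1, 1, 1, 1, 1, 1, 1, 1, 2, 2, 2, 2, 2, 2, 2, 2, 2, 2, 2, 2, 2, 2, 2, 2, 2, 2, 2, 2, 2, 2, 2, 2, 2, 2, 2, 2, 2, 2: 24 irreducibles of dimension 1, each with multiplicity 1; 30 irreducibles of dimension 2, each with multiplicity 2. Total dimension 24*1*1 + 30*2*2 = 144 = |G|.

Justification: General theorem: in the regular representation of a finite group G, each irreducible appears with multiplicity equal to its dimension. Check: dim(rho_reg) = sum d_i^2 = 1 + 1 + 1 + 1 + 1 + 1 + 1 + 1 + 1 + 1 + 1 + 1 + 1 + 1 + 1 + 1 + 1 + 1 + 1 + 1 + 1 + 1 + 1 + 1 + 4 + 4 + 4 + 4 + 4 + 4 + 4 + 4 + 4 + 4 + 4 + 4 + 4 + 4 + 4 + 4 + 4 + 4 + 4 + 4 + 4 + 4 + 4 + 4 + 4 + 4 + 4 + 4 + 4 + 4 = 144 = |G|.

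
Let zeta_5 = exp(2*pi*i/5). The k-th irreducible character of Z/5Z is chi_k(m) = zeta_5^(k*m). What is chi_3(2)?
chi_3(2) = zeta_5^6 = exp(2*I*pi/5)

Derivation: chi_3(2) = zeta_5^(3*2) = zeta_5^6. Since zeta_5^5 = 1, this equals zeta_5^1 = exp(2*pi*i*1/5) = exp(2*I*pi/5).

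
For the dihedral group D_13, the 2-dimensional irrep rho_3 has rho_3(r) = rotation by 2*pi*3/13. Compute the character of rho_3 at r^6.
chi_{rho_3}(r^6) = 2*cos(2*pi*3*6/13) = -2*cos(3*pi/13)

Working: rho_3(r^6) is rotation by angle 2*pi*3*6/13, whose trace is 2*cos(2*pi*3*6/13) = -2*cos(3*pi/13).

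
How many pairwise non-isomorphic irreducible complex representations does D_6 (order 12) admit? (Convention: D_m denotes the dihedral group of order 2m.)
6

Proof sketch: The number of irreducible complex representations of a finite group equals its number of conjugacy classes. D_6 has 6 conjugacy classes (n/2 + 3 for n even), so D_6 (order 12) has exactly 6 irreducible complex representations.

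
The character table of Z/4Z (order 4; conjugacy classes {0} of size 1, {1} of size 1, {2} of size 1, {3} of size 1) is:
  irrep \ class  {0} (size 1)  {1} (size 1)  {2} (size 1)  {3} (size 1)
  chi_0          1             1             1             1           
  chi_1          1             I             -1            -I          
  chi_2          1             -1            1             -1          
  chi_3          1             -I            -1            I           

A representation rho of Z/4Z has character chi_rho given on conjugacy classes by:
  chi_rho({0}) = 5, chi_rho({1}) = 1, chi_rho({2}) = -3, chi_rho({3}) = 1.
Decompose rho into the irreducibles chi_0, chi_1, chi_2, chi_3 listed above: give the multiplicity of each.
Multiplicities: chi_0: 1, chi_1: 2, chi_2: 0, chi_3: 2.

Derivation: Use <chi_rho, chi> = (1/|G|) sum_C |C| * chi_rho(C) * conj(chi(C)) with |G| = 4 for each irreducible chi in the table:
  <chi_rho, chi_0> = (1/4)[1*(5)*conj(1) + 1*(1)*conj(1) + 1*(-3)*conj(1) + 1*(1)*conj(1)]
      = (1/4)[(5) + (1) + (-3) + (1)] = 4/4 = 1
  <chi_rho, chi_1> = (1/4)[1*(5)*conj(1) + 1*(1)*conj(I) + 1*(-3)*conj(-1) + 1*(1)*conj(-I)]
      = (1/4)[(5) + (-I) + (3) + (I)] = 8/4 = 2
  <chi_rho, chi_2> = (1/4)[1*(5)*conj(1) + 1*(1)*conj(-1) + 1*(-3)*conj(1) + 1*(1)*conj(-1)]
      = (1/4)[(5) + (-1) + (-3) + (-1)] = 0/4 = 0
  <chi_rho, chi_3> = (1/4)[1*(5)*conj(1) + 1*(1)*conj(-I) + 1*(-3)*conj(-1) + 1*(1)*conj(I)]
      = (1/4)[(5) + (I) + (3) + (-I)] = 8/4 = 2
(Exp terms are combined using exp(i*s)*conj(exp(i*t)) = exp(i*(s-t)), and sums of them are collapsed using the identity that for every m > 1 the m distinct m-th roots of unity sum to 0, e.g. 1 + exp(2*I*pi/3) + exp(-2*I*pi/3) = 0.)
Dimension check: dim(rho) = sum (mult * dim) = 1*1 + 2*1 + 0*1 + 2*1 = 5 = chi_rho(e) = 5.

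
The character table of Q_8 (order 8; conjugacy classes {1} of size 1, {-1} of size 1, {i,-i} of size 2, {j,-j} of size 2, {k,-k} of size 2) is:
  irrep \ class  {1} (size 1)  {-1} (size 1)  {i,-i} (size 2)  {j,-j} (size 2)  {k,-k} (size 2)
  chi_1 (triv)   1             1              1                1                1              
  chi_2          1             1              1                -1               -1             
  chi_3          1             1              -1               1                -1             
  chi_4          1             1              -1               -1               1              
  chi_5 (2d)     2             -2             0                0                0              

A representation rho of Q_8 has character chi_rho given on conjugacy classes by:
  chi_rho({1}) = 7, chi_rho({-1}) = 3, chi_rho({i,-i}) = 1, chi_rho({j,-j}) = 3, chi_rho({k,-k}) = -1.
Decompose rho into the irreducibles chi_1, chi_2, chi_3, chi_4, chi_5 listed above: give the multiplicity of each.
Multiplicities: chi_1: 2, chi_2: 1, chi_3: 2, chi_4: 0, chi_5: 1.

Argument: Use <chi_rho, chi> = (1/|G|) sum_C |C| * chi_rho(C) * conj(chi(C)) with |G| = 8 for each irreducible chi in the table:
  <chi_rho, chi_1> = (1/8)[1*(7)*conj(1) + 1*(3)*conj(1) + 2*(1)*conj(1) + 2*(3)*conj(1) + 2*(-1)*conj(1)]
      = (1/8)[(7) + (3) + (2) + (6) + (-2)] = 16/8 = 2
  <chi_rho, chi_2> = (1/8)[1*(7)*conj(1) + 1*(3)*conj(1) + 2*(1)*conj(1) + 2*(3)*conj(-1) + 2*(-1)*conj(-1)]
      = (1/8)[(7) + (3) + (2) + (-6) + (2)] = 8/8 = 1
  <chi_rho, chi_3> = (1/8)[1*(7)*conj(1) + 1*(3)*conj(1) + 2*(1)*conj(-1) + 2*(3)*conj(1) + 2*(-1)*conj(-1)]
      = (1/8)[(7) + (3) + (-2) + (6) + (2)] = 16/8 = 2
  <chi_rho, chi_4> = (1/8)[1*(7)*conj(1) + 1*(3)*conj(1) + 2*(1)*conj(-1) + 2*(3)*conj(-1) + 2*(-1)*conj(1)]
      = (1/8)[(7) + (3) + (-2) + (-6) + (-2)] = 0/8 = 0
  <chi_rho, chi_5> = (1/8)[1*(7)*conj(2) + 1*(3)*conj(-2) + 2*(1)*conj(0) + 2*(3)*conj(0) + 2*(-1)*conj(0)]
      = (1/8)[(14) + (-6) + (0) + (0) + (0)] = 8/8 = 1
Dimension check: dim(rho) = sum (mult * dim) = 2*1 + 1*1 + 2*1 + 0*1 + 1*2 = 7 = chi_rho(e) = 7.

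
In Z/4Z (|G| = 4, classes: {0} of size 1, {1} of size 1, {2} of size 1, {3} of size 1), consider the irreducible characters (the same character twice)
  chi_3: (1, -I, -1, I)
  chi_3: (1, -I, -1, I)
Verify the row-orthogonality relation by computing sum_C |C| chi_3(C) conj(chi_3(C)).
Sum = 4 = |G| = 4; so <chi_3, chi_3> = 1 (norm-1 confirms irreducibility).

Derivation: Compute term by term over conjugacy classes (|C| * chi_3(C) * conj(chi_3(C))):
  1*(1)*conj(1) + 1*(-I)*conj(-I) + 1*(-1)*conj(-1) + 1*(I)*conj(I)
  = (1) + (1) + (1) + (1)
  = 4.
(Exp terms are combined using exp(i*s)*conj(exp(i*t)) = exp(i*(s-t)), and sums of them are collapsed using the identity that for every m > 1 the m distinct m-th roots of unity sum to 0, e.g. 1 + exp(2*I*pi/3) + exp(-2*I*pi/3) = 0.)
Dividing by |G| = 4 gives 4/4 = 1, matching the row-orthogonality relation <chi_3, chi_3> = [chi_3 = chi_3].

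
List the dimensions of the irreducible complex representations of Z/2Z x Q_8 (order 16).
Dimensions: 1, 1, 1, 1, 1, 1, 1, 1, 2, 2

Proof sketch: There are 10 irreducibles (= number of conjugacy classes). Their dimensions d_i satisfy sum d_i^2 = |G| = 16: 1 + 1 + 1 + 1 + 1 + 1 + 1 + 1 + 4 + 4 = 16. (For the product with Z/2Z: each of the 2 1-dim characters of Z/2Z tensors with each irrep of Q_8, giving 2 copies of each Q_8-dimension.)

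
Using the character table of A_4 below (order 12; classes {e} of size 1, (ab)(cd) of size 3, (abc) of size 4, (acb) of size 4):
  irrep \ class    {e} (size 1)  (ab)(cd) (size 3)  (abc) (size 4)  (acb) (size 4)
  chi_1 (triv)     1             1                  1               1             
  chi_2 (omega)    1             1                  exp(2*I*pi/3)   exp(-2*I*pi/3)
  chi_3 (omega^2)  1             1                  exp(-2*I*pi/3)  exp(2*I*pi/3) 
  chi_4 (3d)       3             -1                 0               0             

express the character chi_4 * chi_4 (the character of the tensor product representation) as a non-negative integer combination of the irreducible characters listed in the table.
chi_4 tensor chi_4 = chi_1 + chi_2 + chi_3 + 2*chi_4 (all other irreducibles have multiplicity 0).

Explanation: The character of a tensor product is the pointwise product (chi_4 * chi_4)(C) = chi_4(C) * chi_4(C):
  {e}: (3)*(3), (ab)(cd): (-1)*(-1), (abc): (0)*(0), (acb): (0)*(0)
so (chi_4 * chi_4) takes values
  {e} -> 9, (ab)(cd) -> 1, (abc) -> 0, (acb) -> 0.
Now take the inner product of this character with each irreducible chi from the table, <chi_4*chi_4, chi> = (1/12) sum_C |C| (chi_4*chi_4)(C) conj(chi(C)):
  <chi_4*chi_4, chi_1> = (1/12)[1*(9)*conj(1) + 3*(1)*conj(1) + 4*(0)*conj(1) + 4*(0)*conj(1)]
      = (1/12)[(9) + (3) + (0) + (0)] = 12/12 = 1
  <chi_4*chi_4, chi_2> = (1/12)[1*(9)*conj(1) + 3*(1)*conj(1) + 4*(0)*conj(exp(2*I*pi/3)) + 4*(0)*conj(exp(-2*I*pi/3))]
      = (1/12)[(9) + (3) + (0) + (0)] = 12/12 = 1
  <chi_4*chi_4, chi_3> = (1/12)[1*(9)*conj(1) + 3*(1)*conj(1) + 4*(0)*conj(exp(-2*I*pi/3)) + 4*(0)*conj(exp(2*I*pi/3))]
      = (1/12)[(9) + (3) + (0) + (0)] = 12/12 = 1
  <chi_4*chi_4, chi_4> = (1/12)[1*(9)*conj(3) + 3*(1)*conj(-1) + 4*(0)*conj(0) + 4*(0)*conj(0)]
      = (1/12)[(27) + (-3) + (0) + (0)] = 24/12 = 2
(Exp terms are combined using exp(i*s)*conj(exp(i*t)) = exp(i*(s-t)), and sums of them are collapsed using the identity that for every m > 1 the m distinct m-th roots of unity sum to 0, e.g. 1 + exp(2*I*pi/3) + exp(-2*I*pi/3) = 0.)
Hence the multiplicities are chi_1: 1, chi_2: 1, chi_3: 1, chi_4: 2. Dimension check: dim(chi_4)*dim(chi_4) = 3*3 = 9 and sum (mult * dim) = 1*1 + 1*1 + 1*1 + 2*3 = 9.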